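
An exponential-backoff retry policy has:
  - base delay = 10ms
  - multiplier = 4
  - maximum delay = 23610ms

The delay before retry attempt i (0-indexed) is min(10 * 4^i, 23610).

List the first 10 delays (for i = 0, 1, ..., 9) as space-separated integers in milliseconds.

Answer: 10 40 160 640 2560 10240 23610 23610 23610 23610

Derivation:
Computing each delay:
  i=0: min(10*4^0, 23610) = 10
  i=1: min(10*4^1, 23610) = 40
  i=2: min(10*4^2, 23610) = 160
  i=3: min(10*4^3, 23610) = 640
  i=4: min(10*4^4, 23610) = 2560
  i=5: min(10*4^5, 23610) = 10240
  i=6: min(10*4^6, 23610) = 23610
  i=7: min(10*4^7, 23610) = 23610
  i=8: min(10*4^8, 23610) = 23610
  i=9: min(10*4^9, 23610) = 23610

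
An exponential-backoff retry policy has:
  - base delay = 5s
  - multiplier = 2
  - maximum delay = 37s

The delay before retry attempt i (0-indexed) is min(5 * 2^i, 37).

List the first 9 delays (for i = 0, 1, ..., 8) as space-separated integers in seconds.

Answer: 5 10 20 37 37 37 37 37 37

Derivation:
Computing each delay:
  i=0: min(5*2^0, 37) = 5
  i=1: min(5*2^1, 37) = 10
  i=2: min(5*2^2, 37) = 20
  i=3: min(5*2^3, 37) = 37
  i=4: min(5*2^4, 37) = 37
  i=5: min(5*2^5, 37) = 37
  i=6: min(5*2^6, 37) = 37
  i=7: min(5*2^7, 37) = 37
  i=8: min(5*2^8, 37) = 37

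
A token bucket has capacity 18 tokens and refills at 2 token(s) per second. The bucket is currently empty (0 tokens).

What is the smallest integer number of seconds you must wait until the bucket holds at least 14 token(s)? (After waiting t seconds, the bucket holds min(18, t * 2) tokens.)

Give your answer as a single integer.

Answer: 7

Derivation:
Need t * 2 >= 14, so t >= 14/2.
Smallest integer t = ceil(14/2) = 7.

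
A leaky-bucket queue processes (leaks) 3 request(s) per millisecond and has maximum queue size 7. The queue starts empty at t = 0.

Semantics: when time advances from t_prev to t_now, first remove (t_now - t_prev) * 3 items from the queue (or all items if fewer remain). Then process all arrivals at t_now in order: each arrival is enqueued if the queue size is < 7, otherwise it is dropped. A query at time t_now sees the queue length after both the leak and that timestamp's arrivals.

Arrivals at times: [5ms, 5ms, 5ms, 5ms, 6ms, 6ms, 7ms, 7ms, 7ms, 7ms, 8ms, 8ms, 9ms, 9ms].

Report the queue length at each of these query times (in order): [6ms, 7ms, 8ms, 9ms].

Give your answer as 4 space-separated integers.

Answer: 3 4 3 2

Derivation:
Queue lengths at query times:
  query t=6ms: backlog = 3
  query t=7ms: backlog = 4
  query t=8ms: backlog = 3
  query t=9ms: backlog = 2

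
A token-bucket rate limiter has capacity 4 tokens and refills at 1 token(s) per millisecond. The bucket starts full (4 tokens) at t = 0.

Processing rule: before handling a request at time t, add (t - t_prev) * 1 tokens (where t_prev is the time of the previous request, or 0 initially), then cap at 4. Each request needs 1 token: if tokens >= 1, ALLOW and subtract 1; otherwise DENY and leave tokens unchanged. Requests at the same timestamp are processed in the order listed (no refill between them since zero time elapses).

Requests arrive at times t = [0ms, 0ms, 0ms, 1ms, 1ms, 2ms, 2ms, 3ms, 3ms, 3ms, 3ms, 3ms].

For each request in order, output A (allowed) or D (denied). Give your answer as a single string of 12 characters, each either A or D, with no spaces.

Answer: AAAAAADADDDD

Derivation:
Simulating step by step:
  req#1 t=0ms: ALLOW
  req#2 t=0ms: ALLOW
  req#3 t=0ms: ALLOW
  req#4 t=1ms: ALLOW
  req#5 t=1ms: ALLOW
  req#6 t=2ms: ALLOW
  req#7 t=2ms: DENY
  req#8 t=3ms: ALLOW
  req#9 t=3ms: DENY
  req#10 t=3ms: DENY
  req#11 t=3ms: DENY
  req#12 t=3ms: DENY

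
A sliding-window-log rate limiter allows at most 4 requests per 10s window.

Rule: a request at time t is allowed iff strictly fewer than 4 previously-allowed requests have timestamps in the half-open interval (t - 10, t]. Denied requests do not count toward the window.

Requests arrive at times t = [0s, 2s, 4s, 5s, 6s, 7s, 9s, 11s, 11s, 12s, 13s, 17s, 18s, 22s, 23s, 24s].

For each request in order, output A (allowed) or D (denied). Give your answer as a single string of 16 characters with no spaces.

Tracking allowed requests in the window:
  req#1 t=0s: ALLOW
  req#2 t=2s: ALLOW
  req#3 t=4s: ALLOW
  req#4 t=5s: ALLOW
  req#5 t=6s: DENY
  req#6 t=7s: DENY
  req#7 t=9s: DENY
  req#8 t=11s: ALLOW
  req#9 t=11s: DENY
  req#10 t=12s: ALLOW
  req#11 t=13s: DENY
  req#12 t=17s: ALLOW
  req#13 t=18s: ALLOW
  req#14 t=22s: ALLOW
  req#15 t=23s: ALLOW
  req#16 t=24s: DENY

Answer: AAAADDDADADAAAAD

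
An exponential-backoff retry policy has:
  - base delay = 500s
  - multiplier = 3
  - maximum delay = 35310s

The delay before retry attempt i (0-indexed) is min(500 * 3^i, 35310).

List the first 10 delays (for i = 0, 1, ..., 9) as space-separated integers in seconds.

Answer: 500 1500 4500 13500 35310 35310 35310 35310 35310 35310

Derivation:
Computing each delay:
  i=0: min(500*3^0, 35310) = 500
  i=1: min(500*3^1, 35310) = 1500
  i=2: min(500*3^2, 35310) = 4500
  i=3: min(500*3^3, 35310) = 13500
  i=4: min(500*3^4, 35310) = 35310
  i=5: min(500*3^5, 35310) = 35310
  i=6: min(500*3^6, 35310) = 35310
  i=7: min(500*3^7, 35310) = 35310
  i=8: min(500*3^8, 35310) = 35310
  i=9: min(500*3^9, 35310) = 35310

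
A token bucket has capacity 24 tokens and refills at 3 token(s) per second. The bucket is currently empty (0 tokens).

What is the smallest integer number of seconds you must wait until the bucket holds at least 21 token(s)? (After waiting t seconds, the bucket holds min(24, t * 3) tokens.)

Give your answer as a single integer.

Answer: 7

Derivation:
Need t * 3 >= 21, so t >= 21/3.
Smallest integer t = ceil(21/3) = 7.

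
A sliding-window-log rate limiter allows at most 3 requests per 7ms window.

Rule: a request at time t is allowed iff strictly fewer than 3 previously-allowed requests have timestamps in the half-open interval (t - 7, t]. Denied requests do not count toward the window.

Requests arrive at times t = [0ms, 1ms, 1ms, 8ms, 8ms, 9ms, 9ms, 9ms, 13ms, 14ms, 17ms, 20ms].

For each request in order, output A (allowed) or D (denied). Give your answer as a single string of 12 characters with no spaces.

Tracking allowed requests in the window:
  req#1 t=0ms: ALLOW
  req#2 t=1ms: ALLOW
  req#3 t=1ms: ALLOW
  req#4 t=8ms: ALLOW
  req#5 t=8ms: ALLOW
  req#6 t=9ms: ALLOW
  req#7 t=9ms: DENY
  req#8 t=9ms: DENY
  req#9 t=13ms: DENY
  req#10 t=14ms: DENY
  req#11 t=17ms: ALLOW
  req#12 t=20ms: ALLOW

Answer: AAAAAADDDDAA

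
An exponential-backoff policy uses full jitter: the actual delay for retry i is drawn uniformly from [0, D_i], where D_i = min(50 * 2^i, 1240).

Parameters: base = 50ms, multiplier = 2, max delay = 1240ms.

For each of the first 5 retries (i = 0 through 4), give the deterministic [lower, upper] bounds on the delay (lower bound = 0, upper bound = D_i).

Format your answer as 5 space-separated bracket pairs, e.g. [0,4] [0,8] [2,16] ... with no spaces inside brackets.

Answer: [0,50] [0,100] [0,200] [0,400] [0,800]

Derivation:
Computing bounds per retry:
  i=0: D_i=min(50*2^0,1240)=50, bounds=[0,50]
  i=1: D_i=min(50*2^1,1240)=100, bounds=[0,100]
  i=2: D_i=min(50*2^2,1240)=200, bounds=[0,200]
  i=3: D_i=min(50*2^3,1240)=400, bounds=[0,400]
  i=4: D_i=min(50*2^4,1240)=800, bounds=[0,800]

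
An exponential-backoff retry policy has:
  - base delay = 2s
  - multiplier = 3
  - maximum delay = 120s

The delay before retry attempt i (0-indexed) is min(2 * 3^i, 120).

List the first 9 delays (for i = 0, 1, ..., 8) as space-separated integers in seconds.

Computing each delay:
  i=0: min(2*3^0, 120) = 2
  i=1: min(2*3^1, 120) = 6
  i=2: min(2*3^2, 120) = 18
  i=3: min(2*3^3, 120) = 54
  i=4: min(2*3^4, 120) = 120
  i=5: min(2*3^5, 120) = 120
  i=6: min(2*3^6, 120) = 120
  i=7: min(2*3^7, 120) = 120
  i=8: min(2*3^8, 120) = 120

Answer: 2 6 18 54 120 120 120 120 120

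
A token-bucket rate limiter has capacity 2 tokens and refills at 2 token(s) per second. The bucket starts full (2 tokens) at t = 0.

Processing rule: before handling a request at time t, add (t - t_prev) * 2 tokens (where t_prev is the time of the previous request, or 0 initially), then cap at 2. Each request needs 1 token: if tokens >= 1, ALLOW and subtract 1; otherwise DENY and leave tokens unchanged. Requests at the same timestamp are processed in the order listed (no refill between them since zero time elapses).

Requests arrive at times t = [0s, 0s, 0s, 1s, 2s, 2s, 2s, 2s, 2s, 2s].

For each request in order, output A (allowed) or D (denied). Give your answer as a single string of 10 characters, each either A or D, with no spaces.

Simulating step by step:
  req#1 t=0s: ALLOW
  req#2 t=0s: ALLOW
  req#3 t=0s: DENY
  req#4 t=1s: ALLOW
  req#5 t=2s: ALLOW
  req#6 t=2s: ALLOW
  req#7 t=2s: DENY
  req#8 t=2s: DENY
  req#9 t=2s: DENY
  req#10 t=2s: DENY

Answer: AADAAADDDD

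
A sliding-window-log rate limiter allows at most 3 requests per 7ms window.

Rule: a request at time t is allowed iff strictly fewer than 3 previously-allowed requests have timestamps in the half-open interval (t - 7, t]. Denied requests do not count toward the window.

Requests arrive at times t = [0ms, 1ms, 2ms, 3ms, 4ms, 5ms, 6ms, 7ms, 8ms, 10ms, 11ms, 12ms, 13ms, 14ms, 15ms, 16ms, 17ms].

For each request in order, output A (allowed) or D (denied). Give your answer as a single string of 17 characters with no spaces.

Tracking allowed requests in the window:
  req#1 t=0ms: ALLOW
  req#2 t=1ms: ALLOW
  req#3 t=2ms: ALLOW
  req#4 t=3ms: DENY
  req#5 t=4ms: DENY
  req#6 t=5ms: DENY
  req#7 t=6ms: DENY
  req#8 t=7ms: ALLOW
  req#9 t=8ms: ALLOW
  req#10 t=10ms: ALLOW
  req#11 t=11ms: DENY
  req#12 t=12ms: DENY
  req#13 t=13ms: DENY
  req#14 t=14ms: ALLOW
  req#15 t=15ms: ALLOW
  req#16 t=16ms: DENY
  req#17 t=17ms: ALLOW

Answer: AAADDDDAAADDDAADA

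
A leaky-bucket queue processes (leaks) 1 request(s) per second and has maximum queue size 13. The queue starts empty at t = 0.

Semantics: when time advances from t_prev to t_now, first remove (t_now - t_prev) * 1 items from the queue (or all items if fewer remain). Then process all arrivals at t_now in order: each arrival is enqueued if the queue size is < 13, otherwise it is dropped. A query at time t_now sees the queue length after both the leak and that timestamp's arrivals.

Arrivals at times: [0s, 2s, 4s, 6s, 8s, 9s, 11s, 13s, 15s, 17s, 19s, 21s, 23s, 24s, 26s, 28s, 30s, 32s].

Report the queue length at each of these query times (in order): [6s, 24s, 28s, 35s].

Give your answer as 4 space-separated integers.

Answer: 1 1 1 0

Derivation:
Queue lengths at query times:
  query t=6s: backlog = 1
  query t=24s: backlog = 1
  query t=28s: backlog = 1
  query t=35s: backlog = 0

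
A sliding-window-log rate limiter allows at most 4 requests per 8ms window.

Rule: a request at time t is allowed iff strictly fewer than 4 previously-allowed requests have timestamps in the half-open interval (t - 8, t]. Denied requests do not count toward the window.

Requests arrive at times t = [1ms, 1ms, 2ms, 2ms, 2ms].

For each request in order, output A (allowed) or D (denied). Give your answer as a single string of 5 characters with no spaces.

Tracking allowed requests in the window:
  req#1 t=1ms: ALLOW
  req#2 t=1ms: ALLOW
  req#3 t=2ms: ALLOW
  req#4 t=2ms: ALLOW
  req#5 t=2ms: DENY

Answer: AAAAD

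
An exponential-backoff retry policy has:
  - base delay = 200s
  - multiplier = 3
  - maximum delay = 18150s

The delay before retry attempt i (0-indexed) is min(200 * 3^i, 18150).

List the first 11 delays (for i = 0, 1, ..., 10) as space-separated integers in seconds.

Computing each delay:
  i=0: min(200*3^0, 18150) = 200
  i=1: min(200*3^1, 18150) = 600
  i=2: min(200*3^2, 18150) = 1800
  i=3: min(200*3^3, 18150) = 5400
  i=4: min(200*3^4, 18150) = 16200
  i=5: min(200*3^5, 18150) = 18150
  i=6: min(200*3^6, 18150) = 18150
  i=7: min(200*3^7, 18150) = 18150
  i=8: min(200*3^8, 18150) = 18150
  i=9: min(200*3^9, 18150) = 18150
  i=10: min(200*3^10, 18150) = 18150

Answer: 200 600 1800 5400 16200 18150 18150 18150 18150 18150 18150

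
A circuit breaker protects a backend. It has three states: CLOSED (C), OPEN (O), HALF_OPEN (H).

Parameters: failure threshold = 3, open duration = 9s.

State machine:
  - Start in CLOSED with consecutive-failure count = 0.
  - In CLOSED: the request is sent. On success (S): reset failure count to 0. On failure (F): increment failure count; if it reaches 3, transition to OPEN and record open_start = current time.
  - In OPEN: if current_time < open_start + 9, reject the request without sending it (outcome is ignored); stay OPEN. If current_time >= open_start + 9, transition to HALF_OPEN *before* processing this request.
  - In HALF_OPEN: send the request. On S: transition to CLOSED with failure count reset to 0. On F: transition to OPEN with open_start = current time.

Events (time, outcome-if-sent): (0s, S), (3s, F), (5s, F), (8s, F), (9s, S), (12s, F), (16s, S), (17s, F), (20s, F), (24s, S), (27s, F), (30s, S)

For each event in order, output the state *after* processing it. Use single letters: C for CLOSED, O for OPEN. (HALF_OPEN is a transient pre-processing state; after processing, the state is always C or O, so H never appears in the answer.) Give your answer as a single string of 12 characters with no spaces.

Answer: CCCOOOOOOOOO

Derivation:
State after each event:
  event#1 t=0s outcome=S: state=CLOSED
  event#2 t=3s outcome=F: state=CLOSED
  event#3 t=5s outcome=F: state=CLOSED
  event#4 t=8s outcome=F: state=OPEN
  event#5 t=9s outcome=S: state=OPEN
  event#6 t=12s outcome=F: state=OPEN
  event#7 t=16s outcome=S: state=OPEN
  event#8 t=17s outcome=F: state=OPEN
  event#9 t=20s outcome=F: state=OPEN
  event#10 t=24s outcome=S: state=OPEN
  event#11 t=27s outcome=F: state=OPEN
  event#12 t=30s outcome=S: state=OPEN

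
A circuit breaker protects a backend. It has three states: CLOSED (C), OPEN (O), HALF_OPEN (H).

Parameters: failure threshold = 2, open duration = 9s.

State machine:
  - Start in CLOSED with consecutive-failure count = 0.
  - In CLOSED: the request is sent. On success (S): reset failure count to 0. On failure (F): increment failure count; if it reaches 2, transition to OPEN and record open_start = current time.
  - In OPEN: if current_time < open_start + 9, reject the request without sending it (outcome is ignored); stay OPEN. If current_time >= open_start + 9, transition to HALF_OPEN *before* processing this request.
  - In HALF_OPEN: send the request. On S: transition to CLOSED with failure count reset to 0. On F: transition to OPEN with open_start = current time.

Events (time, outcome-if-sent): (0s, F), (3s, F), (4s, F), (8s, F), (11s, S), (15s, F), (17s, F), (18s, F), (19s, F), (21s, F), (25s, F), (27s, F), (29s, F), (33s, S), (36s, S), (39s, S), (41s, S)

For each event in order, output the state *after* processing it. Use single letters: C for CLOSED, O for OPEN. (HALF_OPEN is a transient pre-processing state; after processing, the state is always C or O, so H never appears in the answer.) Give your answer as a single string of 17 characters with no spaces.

State after each event:
  event#1 t=0s outcome=F: state=CLOSED
  event#2 t=3s outcome=F: state=OPEN
  event#3 t=4s outcome=F: state=OPEN
  event#4 t=8s outcome=F: state=OPEN
  event#5 t=11s outcome=S: state=OPEN
  event#6 t=15s outcome=F: state=OPEN
  event#7 t=17s outcome=F: state=OPEN
  event#8 t=18s outcome=F: state=OPEN
  event#9 t=19s outcome=F: state=OPEN
  event#10 t=21s outcome=F: state=OPEN
  event#11 t=25s outcome=F: state=OPEN
  event#12 t=27s outcome=F: state=OPEN
  event#13 t=29s outcome=F: state=OPEN
  event#14 t=33s outcome=S: state=OPEN
  event#15 t=36s outcome=S: state=CLOSED
  event#16 t=39s outcome=S: state=CLOSED
  event#17 t=41s outcome=S: state=CLOSED

Answer: COOOOOOOOOOOOOCCC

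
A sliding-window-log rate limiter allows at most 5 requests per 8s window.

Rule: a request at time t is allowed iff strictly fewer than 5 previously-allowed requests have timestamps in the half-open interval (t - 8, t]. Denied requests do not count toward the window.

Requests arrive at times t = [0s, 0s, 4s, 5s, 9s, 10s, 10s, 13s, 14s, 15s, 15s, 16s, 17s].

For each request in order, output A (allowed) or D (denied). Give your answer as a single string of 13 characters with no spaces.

Answer: AAAAAAAAADDDA

Derivation:
Tracking allowed requests in the window:
  req#1 t=0s: ALLOW
  req#2 t=0s: ALLOW
  req#3 t=4s: ALLOW
  req#4 t=5s: ALLOW
  req#5 t=9s: ALLOW
  req#6 t=10s: ALLOW
  req#7 t=10s: ALLOW
  req#8 t=13s: ALLOW
  req#9 t=14s: ALLOW
  req#10 t=15s: DENY
  req#11 t=15s: DENY
  req#12 t=16s: DENY
  req#13 t=17s: ALLOW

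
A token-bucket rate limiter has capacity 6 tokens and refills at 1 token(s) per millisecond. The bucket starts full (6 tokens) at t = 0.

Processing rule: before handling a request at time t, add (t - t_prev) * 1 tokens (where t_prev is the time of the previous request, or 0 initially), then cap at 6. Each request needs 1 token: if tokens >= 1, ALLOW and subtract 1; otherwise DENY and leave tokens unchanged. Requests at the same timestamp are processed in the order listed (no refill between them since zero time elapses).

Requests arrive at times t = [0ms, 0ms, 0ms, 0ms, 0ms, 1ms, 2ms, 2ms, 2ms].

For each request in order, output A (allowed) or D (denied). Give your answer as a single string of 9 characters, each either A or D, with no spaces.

Answer: AAAAAAAAD

Derivation:
Simulating step by step:
  req#1 t=0ms: ALLOW
  req#2 t=0ms: ALLOW
  req#3 t=0ms: ALLOW
  req#4 t=0ms: ALLOW
  req#5 t=0ms: ALLOW
  req#6 t=1ms: ALLOW
  req#7 t=2ms: ALLOW
  req#8 t=2ms: ALLOW
  req#9 t=2ms: DENY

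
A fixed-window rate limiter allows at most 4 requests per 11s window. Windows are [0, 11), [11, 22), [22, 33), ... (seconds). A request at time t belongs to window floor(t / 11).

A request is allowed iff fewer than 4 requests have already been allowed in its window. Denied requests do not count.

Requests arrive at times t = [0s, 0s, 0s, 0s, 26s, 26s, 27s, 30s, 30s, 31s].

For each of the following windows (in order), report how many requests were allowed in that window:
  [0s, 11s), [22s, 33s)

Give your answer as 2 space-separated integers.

Answer: 4 4

Derivation:
Processing requests:
  req#1 t=0s (window 0): ALLOW
  req#2 t=0s (window 0): ALLOW
  req#3 t=0s (window 0): ALLOW
  req#4 t=0s (window 0): ALLOW
  req#5 t=26s (window 2): ALLOW
  req#6 t=26s (window 2): ALLOW
  req#7 t=27s (window 2): ALLOW
  req#8 t=30s (window 2): ALLOW
  req#9 t=30s (window 2): DENY
  req#10 t=31s (window 2): DENY

Allowed counts by window: 4 4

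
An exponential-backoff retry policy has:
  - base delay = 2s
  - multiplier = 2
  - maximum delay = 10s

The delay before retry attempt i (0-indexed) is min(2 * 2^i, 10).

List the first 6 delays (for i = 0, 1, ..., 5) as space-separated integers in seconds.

Computing each delay:
  i=0: min(2*2^0, 10) = 2
  i=1: min(2*2^1, 10) = 4
  i=2: min(2*2^2, 10) = 8
  i=3: min(2*2^3, 10) = 10
  i=4: min(2*2^4, 10) = 10
  i=5: min(2*2^5, 10) = 10

Answer: 2 4 8 10 10 10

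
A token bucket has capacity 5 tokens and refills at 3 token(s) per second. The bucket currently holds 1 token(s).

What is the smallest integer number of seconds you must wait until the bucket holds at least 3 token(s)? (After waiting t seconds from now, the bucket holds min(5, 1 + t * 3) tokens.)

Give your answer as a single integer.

Need 1 + t * 3 >= 3, so t >= 2/3.
Smallest integer t = ceil(2/3) = 1.

Answer: 1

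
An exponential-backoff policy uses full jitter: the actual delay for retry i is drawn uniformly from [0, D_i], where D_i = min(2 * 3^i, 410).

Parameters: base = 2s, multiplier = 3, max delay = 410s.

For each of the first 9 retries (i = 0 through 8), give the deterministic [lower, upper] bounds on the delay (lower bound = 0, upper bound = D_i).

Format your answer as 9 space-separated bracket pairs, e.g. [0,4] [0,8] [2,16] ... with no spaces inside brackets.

Computing bounds per retry:
  i=0: D_i=min(2*3^0,410)=2, bounds=[0,2]
  i=1: D_i=min(2*3^1,410)=6, bounds=[0,6]
  i=2: D_i=min(2*3^2,410)=18, bounds=[0,18]
  i=3: D_i=min(2*3^3,410)=54, bounds=[0,54]
  i=4: D_i=min(2*3^4,410)=162, bounds=[0,162]
  i=5: D_i=min(2*3^5,410)=410, bounds=[0,410]
  i=6: D_i=min(2*3^6,410)=410, bounds=[0,410]
  i=7: D_i=min(2*3^7,410)=410, bounds=[0,410]
  i=8: D_i=min(2*3^8,410)=410, bounds=[0,410]

Answer: [0,2] [0,6] [0,18] [0,54] [0,162] [0,410] [0,410] [0,410] [0,410]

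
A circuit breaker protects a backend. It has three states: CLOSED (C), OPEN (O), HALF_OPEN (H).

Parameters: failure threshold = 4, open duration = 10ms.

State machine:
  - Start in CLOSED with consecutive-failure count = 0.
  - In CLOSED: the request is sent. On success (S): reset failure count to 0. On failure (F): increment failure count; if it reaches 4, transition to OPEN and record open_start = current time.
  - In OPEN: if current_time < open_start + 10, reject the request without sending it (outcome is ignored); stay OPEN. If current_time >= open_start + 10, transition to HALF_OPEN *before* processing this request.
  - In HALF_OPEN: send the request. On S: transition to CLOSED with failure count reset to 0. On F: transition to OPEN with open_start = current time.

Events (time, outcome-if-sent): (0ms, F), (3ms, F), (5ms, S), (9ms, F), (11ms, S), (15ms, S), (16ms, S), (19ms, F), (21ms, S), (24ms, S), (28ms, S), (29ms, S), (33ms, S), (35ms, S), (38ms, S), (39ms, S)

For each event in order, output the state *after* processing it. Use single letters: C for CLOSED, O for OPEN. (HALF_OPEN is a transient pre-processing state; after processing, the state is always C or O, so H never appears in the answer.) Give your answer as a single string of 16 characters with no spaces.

Answer: CCCCCCCCCCCCCCCC

Derivation:
State after each event:
  event#1 t=0ms outcome=F: state=CLOSED
  event#2 t=3ms outcome=F: state=CLOSED
  event#3 t=5ms outcome=S: state=CLOSED
  event#4 t=9ms outcome=F: state=CLOSED
  event#5 t=11ms outcome=S: state=CLOSED
  event#6 t=15ms outcome=S: state=CLOSED
  event#7 t=16ms outcome=S: state=CLOSED
  event#8 t=19ms outcome=F: state=CLOSED
  event#9 t=21ms outcome=S: state=CLOSED
  event#10 t=24ms outcome=S: state=CLOSED
  event#11 t=28ms outcome=S: state=CLOSED
  event#12 t=29ms outcome=S: state=CLOSED
  event#13 t=33ms outcome=S: state=CLOSED
  event#14 t=35ms outcome=S: state=CLOSED
  event#15 t=38ms outcome=S: state=CLOSED
  event#16 t=39ms outcome=S: state=CLOSED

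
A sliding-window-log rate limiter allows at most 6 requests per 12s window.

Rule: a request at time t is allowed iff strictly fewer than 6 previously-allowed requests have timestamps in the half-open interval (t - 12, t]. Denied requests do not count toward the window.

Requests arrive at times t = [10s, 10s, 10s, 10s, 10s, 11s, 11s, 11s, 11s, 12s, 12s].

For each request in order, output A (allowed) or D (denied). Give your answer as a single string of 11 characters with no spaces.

Answer: AAAAAADDDDD

Derivation:
Tracking allowed requests in the window:
  req#1 t=10s: ALLOW
  req#2 t=10s: ALLOW
  req#3 t=10s: ALLOW
  req#4 t=10s: ALLOW
  req#5 t=10s: ALLOW
  req#6 t=11s: ALLOW
  req#7 t=11s: DENY
  req#8 t=11s: DENY
  req#9 t=11s: DENY
  req#10 t=12s: DENY
  req#11 t=12s: DENY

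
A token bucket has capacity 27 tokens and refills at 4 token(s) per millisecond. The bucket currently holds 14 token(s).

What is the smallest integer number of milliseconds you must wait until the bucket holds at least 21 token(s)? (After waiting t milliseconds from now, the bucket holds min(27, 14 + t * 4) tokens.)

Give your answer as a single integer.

Need 14 + t * 4 >= 21, so t >= 7/4.
Smallest integer t = ceil(7/4) = 2.

Answer: 2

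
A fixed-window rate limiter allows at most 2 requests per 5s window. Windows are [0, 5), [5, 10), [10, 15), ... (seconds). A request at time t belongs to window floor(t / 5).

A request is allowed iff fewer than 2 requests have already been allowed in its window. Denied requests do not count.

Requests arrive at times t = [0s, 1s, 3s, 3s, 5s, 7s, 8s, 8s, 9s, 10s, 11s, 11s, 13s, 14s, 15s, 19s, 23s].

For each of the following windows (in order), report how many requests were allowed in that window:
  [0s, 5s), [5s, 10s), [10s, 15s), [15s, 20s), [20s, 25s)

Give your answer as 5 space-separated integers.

Processing requests:
  req#1 t=0s (window 0): ALLOW
  req#2 t=1s (window 0): ALLOW
  req#3 t=3s (window 0): DENY
  req#4 t=3s (window 0): DENY
  req#5 t=5s (window 1): ALLOW
  req#6 t=7s (window 1): ALLOW
  req#7 t=8s (window 1): DENY
  req#8 t=8s (window 1): DENY
  req#9 t=9s (window 1): DENY
  req#10 t=10s (window 2): ALLOW
  req#11 t=11s (window 2): ALLOW
  req#12 t=11s (window 2): DENY
  req#13 t=13s (window 2): DENY
  req#14 t=14s (window 2): DENY
  req#15 t=15s (window 3): ALLOW
  req#16 t=19s (window 3): ALLOW
  req#17 t=23s (window 4): ALLOW

Allowed counts by window: 2 2 2 2 1

Answer: 2 2 2 2 1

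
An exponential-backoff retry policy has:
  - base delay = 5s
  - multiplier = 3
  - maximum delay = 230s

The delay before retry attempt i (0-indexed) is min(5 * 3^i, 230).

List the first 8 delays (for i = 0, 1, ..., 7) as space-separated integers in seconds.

Answer: 5 15 45 135 230 230 230 230

Derivation:
Computing each delay:
  i=0: min(5*3^0, 230) = 5
  i=1: min(5*3^1, 230) = 15
  i=2: min(5*3^2, 230) = 45
  i=3: min(5*3^3, 230) = 135
  i=4: min(5*3^4, 230) = 230
  i=5: min(5*3^5, 230) = 230
  i=6: min(5*3^6, 230) = 230
  i=7: min(5*3^7, 230) = 230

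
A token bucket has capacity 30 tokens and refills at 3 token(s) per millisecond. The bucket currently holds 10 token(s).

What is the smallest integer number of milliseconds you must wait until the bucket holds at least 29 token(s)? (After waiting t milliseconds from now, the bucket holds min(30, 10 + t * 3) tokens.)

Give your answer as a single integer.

Need 10 + t * 3 >= 29, so t >= 19/3.
Smallest integer t = ceil(19/3) = 7.

Answer: 7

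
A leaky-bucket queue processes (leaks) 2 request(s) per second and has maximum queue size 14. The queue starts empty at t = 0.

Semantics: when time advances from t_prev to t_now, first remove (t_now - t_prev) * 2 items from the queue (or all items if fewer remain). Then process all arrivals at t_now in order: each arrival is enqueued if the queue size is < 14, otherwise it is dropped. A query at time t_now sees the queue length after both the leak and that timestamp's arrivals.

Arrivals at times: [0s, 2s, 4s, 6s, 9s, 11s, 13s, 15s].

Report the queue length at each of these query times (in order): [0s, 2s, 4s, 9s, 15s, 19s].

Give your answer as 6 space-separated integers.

Queue lengths at query times:
  query t=0s: backlog = 1
  query t=2s: backlog = 1
  query t=4s: backlog = 1
  query t=9s: backlog = 1
  query t=15s: backlog = 1
  query t=19s: backlog = 0

Answer: 1 1 1 1 1 0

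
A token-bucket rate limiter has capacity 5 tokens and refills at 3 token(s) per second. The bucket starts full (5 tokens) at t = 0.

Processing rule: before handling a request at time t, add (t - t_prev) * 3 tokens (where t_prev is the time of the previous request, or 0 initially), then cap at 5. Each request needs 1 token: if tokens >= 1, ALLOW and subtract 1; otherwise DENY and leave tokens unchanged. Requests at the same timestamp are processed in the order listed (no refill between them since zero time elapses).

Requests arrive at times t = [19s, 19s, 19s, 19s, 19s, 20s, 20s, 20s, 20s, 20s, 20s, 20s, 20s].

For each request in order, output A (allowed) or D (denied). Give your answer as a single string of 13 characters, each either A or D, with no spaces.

Answer: AAAAAAAADDDDD

Derivation:
Simulating step by step:
  req#1 t=19s: ALLOW
  req#2 t=19s: ALLOW
  req#3 t=19s: ALLOW
  req#4 t=19s: ALLOW
  req#5 t=19s: ALLOW
  req#6 t=20s: ALLOW
  req#7 t=20s: ALLOW
  req#8 t=20s: ALLOW
  req#9 t=20s: DENY
  req#10 t=20s: DENY
  req#11 t=20s: DENY
  req#12 t=20s: DENY
  req#13 t=20s: DENY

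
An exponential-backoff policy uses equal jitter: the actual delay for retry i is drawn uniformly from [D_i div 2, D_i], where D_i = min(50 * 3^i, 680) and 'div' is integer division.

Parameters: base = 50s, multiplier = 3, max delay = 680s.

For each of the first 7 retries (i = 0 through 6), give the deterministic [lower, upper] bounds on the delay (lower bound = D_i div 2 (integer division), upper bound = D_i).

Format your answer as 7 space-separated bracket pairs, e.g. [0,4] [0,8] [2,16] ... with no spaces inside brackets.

Computing bounds per retry:
  i=0: D_i=min(50*3^0,680)=50, bounds=[25,50]
  i=1: D_i=min(50*3^1,680)=150, bounds=[75,150]
  i=2: D_i=min(50*3^2,680)=450, bounds=[225,450]
  i=3: D_i=min(50*3^3,680)=680, bounds=[340,680]
  i=4: D_i=min(50*3^4,680)=680, bounds=[340,680]
  i=5: D_i=min(50*3^5,680)=680, bounds=[340,680]
  i=6: D_i=min(50*3^6,680)=680, bounds=[340,680]

Answer: [25,50] [75,150] [225,450] [340,680] [340,680] [340,680] [340,680]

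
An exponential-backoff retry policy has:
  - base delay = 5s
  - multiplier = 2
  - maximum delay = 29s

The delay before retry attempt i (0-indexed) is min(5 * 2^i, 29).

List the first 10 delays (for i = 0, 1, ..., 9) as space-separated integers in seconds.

Computing each delay:
  i=0: min(5*2^0, 29) = 5
  i=1: min(5*2^1, 29) = 10
  i=2: min(5*2^2, 29) = 20
  i=3: min(5*2^3, 29) = 29
  i=4: min(5*2^4, 29) = 29
  i=5: min(5*2^5, 29) = 29
  i=6: min(5*2^6, 29) = 29
  i=7: min(5*2^7, 29) = 29
  i=8: min(5*2^8, 29) = 29
  i=9: min(5*2^9, 29) = 29

Answer: 5 10 20 29 29 29 29 29 29 29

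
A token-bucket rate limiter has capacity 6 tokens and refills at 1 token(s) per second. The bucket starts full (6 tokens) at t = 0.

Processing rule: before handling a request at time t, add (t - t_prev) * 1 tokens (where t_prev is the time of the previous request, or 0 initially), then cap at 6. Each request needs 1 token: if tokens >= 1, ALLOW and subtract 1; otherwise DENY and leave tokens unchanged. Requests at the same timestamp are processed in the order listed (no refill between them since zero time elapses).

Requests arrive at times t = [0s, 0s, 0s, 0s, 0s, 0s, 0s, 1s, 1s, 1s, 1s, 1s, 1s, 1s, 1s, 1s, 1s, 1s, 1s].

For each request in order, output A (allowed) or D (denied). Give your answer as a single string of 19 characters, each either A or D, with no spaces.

Answer: AAAAAADADDDDDDDDDDD

Derivation:
Simulating step by step:
  req#1 t=0s: ALLOW
  req#2 t=0s: ALLOW
  req#3 t=0s: ALLOW
  req#4 t=0s: ALLOW
  req#5 t=0s: ALLOW
  req#6 t=0s: ALLOW
  req#7 t=0s: DENY
  req#8 t=1s: ALLOW
  req#9 t=1s: DENY
  req#10 t=1s: DENY
  req#11 t=1s: DENY
  req#12 t=1s: DENY
  req#13 t=1s: DENY
  req#14 t=1s: DENY
  req#15 t=1s: DENY
  req#16 t=1s: DENY
  req#17 t=1s: DENY
  req#18 t=1s: DENY
  req#19 t=1s: DENY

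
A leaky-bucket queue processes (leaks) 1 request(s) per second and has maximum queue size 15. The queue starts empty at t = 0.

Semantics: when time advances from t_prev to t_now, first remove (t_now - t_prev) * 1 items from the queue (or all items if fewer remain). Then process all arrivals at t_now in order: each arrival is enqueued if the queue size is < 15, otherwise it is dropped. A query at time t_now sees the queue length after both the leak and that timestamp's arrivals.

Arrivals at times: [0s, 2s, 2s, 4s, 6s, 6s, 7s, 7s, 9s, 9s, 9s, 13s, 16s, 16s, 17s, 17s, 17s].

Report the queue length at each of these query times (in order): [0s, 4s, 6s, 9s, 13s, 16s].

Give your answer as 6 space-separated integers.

Queue lengths at query times:
  query t=0s: backlog = 1
  query t=4s: backlog = 1
  query t=6s: backlog = 2
  query t=9s: backlog = 4
  query t=13s: backlog = 1
  query t=16s: backlog = 2

Answer: 1 1 2 4 1 2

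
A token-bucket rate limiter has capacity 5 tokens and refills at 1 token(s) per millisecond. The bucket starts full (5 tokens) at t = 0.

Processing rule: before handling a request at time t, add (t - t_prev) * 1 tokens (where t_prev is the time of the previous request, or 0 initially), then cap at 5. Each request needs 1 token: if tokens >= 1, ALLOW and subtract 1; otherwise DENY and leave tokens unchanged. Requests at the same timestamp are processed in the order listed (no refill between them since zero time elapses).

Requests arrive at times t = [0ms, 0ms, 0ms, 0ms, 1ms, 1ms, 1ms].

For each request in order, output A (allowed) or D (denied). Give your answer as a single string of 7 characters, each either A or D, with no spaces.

Answer: AAAAAAD

Derivation:
Simulating step by step:
  req#1 t=0ms: ALLOW
  req#2 t=0ms: ALLOW
  req#3 t=0ms: ALLOW
  req#4 t=0ms: ALLOW
  req#5 t=1ms: ALLOW
  req#6 t=1ms: ALLOW
  req#7 t=1ms: DENY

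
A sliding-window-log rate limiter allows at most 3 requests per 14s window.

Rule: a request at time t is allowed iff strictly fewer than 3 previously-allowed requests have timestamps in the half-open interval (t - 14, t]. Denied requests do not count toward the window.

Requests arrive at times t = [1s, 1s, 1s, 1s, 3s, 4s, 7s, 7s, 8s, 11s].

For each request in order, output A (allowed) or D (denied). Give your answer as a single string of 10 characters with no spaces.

Answer: AAADDDDDDD

Derivation:
Tracking allowed requests in the window:
  req#1 t=1s: ALLOW
  req#2 t=1s: ALLOW
  req#3 t=1s: ALLOW
  req#4 t=1s: DENY
  req#5 t=3s: DENY
  req#6 t=4s: DENY
  req#7 t=7s: DENY
  req#8 t=7s: DENY
  req#9 t=8s: DENY
  req#10 t=11s: DENY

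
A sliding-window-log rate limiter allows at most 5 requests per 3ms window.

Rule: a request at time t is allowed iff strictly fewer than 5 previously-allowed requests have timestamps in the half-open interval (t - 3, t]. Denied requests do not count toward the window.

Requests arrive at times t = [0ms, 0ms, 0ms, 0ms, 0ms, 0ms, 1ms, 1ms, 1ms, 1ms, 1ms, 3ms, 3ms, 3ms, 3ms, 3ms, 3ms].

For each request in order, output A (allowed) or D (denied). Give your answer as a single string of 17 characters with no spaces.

Tracking allowed requests in the window:
  req#1 t=0ms: ALLOW
  req#2 t=0ms: ALLOW
  req#3 t=0ms: ALLOW
  req#4 t=0ms: ALLOW
  req#5 t=0ms: ALLOW
  req#6 t=0ms: DENY
  req#7 t=1ms: DENY
  req#8 t=1ms: DENY
  req#9 t=1ms: DENY
  req#10 t=1ms: DENY
  req#11 t=1ms: DENY
  req#12 t=3ms: ALLOW
  req#13 t=3ms: ALLOW
  req#14 t=3ms: ALLOW
  req#15 t=3ms: ALLOW
  req#16 t=3ms: ALLOW
  req#17 t=3ms: DENY

Answer: AAAAADDDDDDAAAAAD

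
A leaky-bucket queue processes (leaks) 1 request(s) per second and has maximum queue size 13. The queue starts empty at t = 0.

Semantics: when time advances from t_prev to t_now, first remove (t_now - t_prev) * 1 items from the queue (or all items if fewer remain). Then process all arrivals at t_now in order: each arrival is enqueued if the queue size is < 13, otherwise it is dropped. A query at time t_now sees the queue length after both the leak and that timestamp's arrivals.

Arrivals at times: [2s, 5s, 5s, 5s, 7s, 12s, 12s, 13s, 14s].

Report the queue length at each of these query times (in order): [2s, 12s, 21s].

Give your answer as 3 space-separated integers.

Answer: 1 2 0

Derivation:
Queue lengths at query times:
  query t=2s: backlog = 1
  query t=12s: backlog = 2
  query t=21s: backlog = 0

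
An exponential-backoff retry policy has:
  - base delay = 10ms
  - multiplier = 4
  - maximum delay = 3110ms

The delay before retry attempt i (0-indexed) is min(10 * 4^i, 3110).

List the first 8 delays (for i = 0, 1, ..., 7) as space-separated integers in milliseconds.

Computing each delay:
  i=0: min(10*4^0, 3110) = 10
  i=1: min(10*4^1, 3110) = 40
  i=2: min(10*4^2, 3110) = 160
  i=3: min(10*4^3, 3110) = 640
  i=4: min(10*4^4, 3110) = 2560
  i=5: min(10*4^5, 3110) = 3110
  i=6: min(10*4^6, 3110) = 3110
  i=7: min(10*4^7, 3110) = 3110

Answer: 10 40 160 640 2560 3110 3110 3110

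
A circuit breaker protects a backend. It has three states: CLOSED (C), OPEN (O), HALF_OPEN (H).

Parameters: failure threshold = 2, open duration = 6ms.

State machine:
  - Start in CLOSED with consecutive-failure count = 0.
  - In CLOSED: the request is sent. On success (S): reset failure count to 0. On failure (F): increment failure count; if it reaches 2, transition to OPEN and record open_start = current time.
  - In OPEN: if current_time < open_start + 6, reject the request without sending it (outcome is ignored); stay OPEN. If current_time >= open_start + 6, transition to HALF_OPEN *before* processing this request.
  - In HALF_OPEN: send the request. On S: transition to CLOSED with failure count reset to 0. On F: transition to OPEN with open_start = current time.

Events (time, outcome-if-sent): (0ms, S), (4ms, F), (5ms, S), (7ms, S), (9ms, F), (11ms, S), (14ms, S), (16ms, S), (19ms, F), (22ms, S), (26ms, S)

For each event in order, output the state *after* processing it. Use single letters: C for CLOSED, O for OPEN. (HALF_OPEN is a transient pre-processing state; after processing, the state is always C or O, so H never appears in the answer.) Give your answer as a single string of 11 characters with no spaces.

Answer: CCCCCCCCCCC

Derivation:
State after each event:
  event#1 t=0ms outcome=S: state=CLOSED
  event#2 t=4ms outcome=F: state=CLOSED
  event#3 t=5ms outcome=S: state=CLOSED
  event#4 t=7ms outcome=S: state=CLOSED
  event#5 t=9ms outcome=F: state=CLOSED
  event#6 t=11ms outcome=S: state=CLOSED
  event#7 t=14ms outcome=S: state=CLOSED
  event#8 t=16ms outcome=S: state=CLOSED
  event#9 t=19ms outcome=F: state=CLOSED
  event#10 t=22ms outcome=S: state=CLOSED
  event#11 t=26ms outcome=S: state=CLOSED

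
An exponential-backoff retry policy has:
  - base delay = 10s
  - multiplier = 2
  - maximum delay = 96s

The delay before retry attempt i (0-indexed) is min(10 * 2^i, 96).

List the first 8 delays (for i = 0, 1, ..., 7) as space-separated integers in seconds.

Answer: 10 20 40 80 96 96 96 96

Derivation:
Computing each delay:
  i=0: min(10*2^0, 96) = 10
  i=1: min(10*2^1, 96) = 20
  i=2: min(10*2^2, 96) = 40
  i=3: min(10*2^3, 96) = 80
  i=4: min(10*2^4, 96) = 96
  i=5: min(10*2^5, 96) = 96
  i=6: min(10*2^6, 96) = 96
  i=7: min(10*2^7, 96) = 96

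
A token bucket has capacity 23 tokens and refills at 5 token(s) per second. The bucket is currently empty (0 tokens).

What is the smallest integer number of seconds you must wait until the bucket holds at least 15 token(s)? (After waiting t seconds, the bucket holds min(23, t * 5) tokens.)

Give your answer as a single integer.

Need t * 5 >= 15, so t >= 15/5.
Smallest integer t = ceil(15/5) = 3.

Answer: 3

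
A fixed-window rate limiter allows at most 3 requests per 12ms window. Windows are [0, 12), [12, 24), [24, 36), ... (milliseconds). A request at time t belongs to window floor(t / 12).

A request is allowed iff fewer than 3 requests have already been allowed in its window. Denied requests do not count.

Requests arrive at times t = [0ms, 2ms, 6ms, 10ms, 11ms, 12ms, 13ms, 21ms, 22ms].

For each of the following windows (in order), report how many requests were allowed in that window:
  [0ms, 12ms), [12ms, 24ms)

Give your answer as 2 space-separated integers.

Processing requests:
  req#1 t=0ms (window 0): ALLOW
  req#2 t=2ms (window 0): ALLOW
  req#3 t=6ms (window 0): ALLOW
  req#4 t=10ms (window 0): DENY
  req#5 t=11ms (window 0): DENY
  req#6 t=12ms (window 1): ALLOW
  req#7 t=13ms (window 1): ALLOW
  req#8 t=21ms (window 1): ALLOW
  req#9 t=22ms (window 1): DENY

Allowed counts by window: 3 3

Answer: 3 3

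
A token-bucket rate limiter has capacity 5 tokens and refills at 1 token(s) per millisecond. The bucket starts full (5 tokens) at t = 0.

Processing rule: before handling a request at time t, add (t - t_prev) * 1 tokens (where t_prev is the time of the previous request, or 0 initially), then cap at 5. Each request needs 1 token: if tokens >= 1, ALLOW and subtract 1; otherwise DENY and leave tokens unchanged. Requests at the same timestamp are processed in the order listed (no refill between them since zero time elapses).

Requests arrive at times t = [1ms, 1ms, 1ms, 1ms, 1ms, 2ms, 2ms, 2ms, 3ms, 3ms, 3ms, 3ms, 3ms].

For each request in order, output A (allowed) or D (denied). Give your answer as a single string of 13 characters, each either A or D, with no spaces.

Simulating step by step:
  req#1 t=1ms: ALLOW
  req#2 t=1ms: ALLOW
  req#3 t=1ms: ALLOW
  req#4 t=1ms: ALLOW
  req#5 t=1ms: ALLOW
  req#6 t=2ms: ALLOW
  req#7 t=2ms: DENY
  req#8 t=2ms: DENY
  req#9 t=3ms: ALLOW
  req#10 t=3ms: DENY
  req#11 t=3ms: DENY
  req#12 t=3ms: DENY
  req#13 t=3ms: DENY

Answer: AAAAAADDADDDD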